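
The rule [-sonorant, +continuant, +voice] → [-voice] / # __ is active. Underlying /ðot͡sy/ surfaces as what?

[θot͡sy]

The only segment in the rule's environment that also matches [-sonorant, +continuant, +voice] is /ð/. Applying [-voice] turns the voiced dental fricative into /θ/ (voiceless dental fricative), giving [θot͡sy].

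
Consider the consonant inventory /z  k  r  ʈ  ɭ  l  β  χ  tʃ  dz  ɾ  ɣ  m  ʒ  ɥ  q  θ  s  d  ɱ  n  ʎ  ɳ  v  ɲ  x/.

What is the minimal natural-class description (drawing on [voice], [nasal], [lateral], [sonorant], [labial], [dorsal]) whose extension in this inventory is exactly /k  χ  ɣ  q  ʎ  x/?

[−nasal, −labial, +dorsal]

Every target segment is [−nasal], [−labial], [+dorsal]; each remaining inventory member fails at least one of these. Each conjunct is needed — [−labial, +dorsal] alone would also admit /ɲ/; [−nasal, +dorsal] alone would also admit /ɥ/; [−nasal, −labial] alone would also admit /z, r, ʈ, ɭ, …/ — and no other combination of two listed features has exactly this extension, so three is the minimum.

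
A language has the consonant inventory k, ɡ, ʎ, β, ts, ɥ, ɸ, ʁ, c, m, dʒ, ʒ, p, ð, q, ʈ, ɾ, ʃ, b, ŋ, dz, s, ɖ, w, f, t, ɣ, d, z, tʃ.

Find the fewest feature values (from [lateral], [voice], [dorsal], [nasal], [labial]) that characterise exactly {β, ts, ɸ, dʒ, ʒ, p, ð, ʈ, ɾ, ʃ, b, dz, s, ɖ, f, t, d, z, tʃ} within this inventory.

Every target segment is [−nasal], [−dorsal]; each remaining inventory member fails at least one of these. Each conjunct is needed — [−dorsal] alone would also admit /m/; [−nasal] alone would also admit /k, ɡ, ʎ, ɥ, …/ — and no other single listed feature has exactly this extension, so two is the minimum.

[−nasal, −dorsal]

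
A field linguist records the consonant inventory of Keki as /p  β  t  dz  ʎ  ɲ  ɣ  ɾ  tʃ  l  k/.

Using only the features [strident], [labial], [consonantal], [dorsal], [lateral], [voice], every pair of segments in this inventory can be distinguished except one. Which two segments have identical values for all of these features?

ɲ, ɣ

/ɲ/ (palatal nasal) and /ɣ/ (voiced velar fricative) are both [−strident], [−labial], [+consonantal], [+dorsal], [−lateral], [+voice], so none of the listed features separates them. (They do differ in [sonorant], [nasal], [continuant] and [back], which are not among the given features.) Every other pair in the inventory differs on at least one listed feature.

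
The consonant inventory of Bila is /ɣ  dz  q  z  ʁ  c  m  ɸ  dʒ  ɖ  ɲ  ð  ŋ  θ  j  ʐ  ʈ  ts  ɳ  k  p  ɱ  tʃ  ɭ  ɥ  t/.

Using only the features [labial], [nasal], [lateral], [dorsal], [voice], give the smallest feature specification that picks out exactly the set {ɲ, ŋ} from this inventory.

[+nasal, +dorsal]

/ɲ, ŋ/ are all [+nasal], [+dorsal], and no other segment in the inventory matches both values. Dropping any one of them over-generates: [+dorsal] alone would also admit /ɣ, q, ʁ, c, …/; [+nasal] alone would also admit /m, ɳ, ɱ/. No other single listed feature picks out exactly this set either, so fewer than two features will not do.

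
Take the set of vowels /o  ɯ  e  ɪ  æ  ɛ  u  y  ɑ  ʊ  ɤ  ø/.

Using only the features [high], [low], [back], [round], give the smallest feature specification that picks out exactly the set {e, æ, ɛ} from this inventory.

[−high, −back, −round]

The class [−high], [−back], [−round] has exactly /e, æ, ɛ/ as its extension in this inventory. No smaller conjunction from the listed features achieves this: [−back, −round] alone would also admit /ɪ/; [−high, −round] alone would also admit /ɑ, ɤ/; [−high, −back] alone would also admit /ø/; and checking the remaining two-feature bundles turns up none with this extension.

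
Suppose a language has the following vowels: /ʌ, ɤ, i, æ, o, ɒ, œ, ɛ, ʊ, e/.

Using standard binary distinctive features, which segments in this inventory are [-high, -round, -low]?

ʌ, ɤ, ɛ, e

Checking each segment against [-high], [-round], [-low]: /ʌ/ (mid back unrounded lax vowel), /ɤ/ (mid back unrounded tense vowel), /ɛ/ (mid front unrounded lax vowel), /e/ (mid front unrounded tense vowel) satisfy every feature; every other segment in the inventory fails at least one.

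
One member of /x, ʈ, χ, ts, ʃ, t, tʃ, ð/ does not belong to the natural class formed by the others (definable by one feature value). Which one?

[voice] groups all but one: /ts, χ, x, tʃ, ʃ, t, ʈ/ share [−voice] while /ð/ (voiced dental fricative) alone is [+voice]. Removing any other segment would not leave a single-feature class that excludes it.

ð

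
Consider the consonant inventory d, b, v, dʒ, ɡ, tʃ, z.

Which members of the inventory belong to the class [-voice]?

The [-voice] segments here are /tʃ/; the remaining /d, b, v, dʒ, ɡ, z/ are [+voice].

tʃ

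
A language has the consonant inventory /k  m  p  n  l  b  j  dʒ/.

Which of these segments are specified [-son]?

k, p, b, dʒ

The feature [sonorant] marks segments produced without turbulent airflow (nasals, liquids, glides, vowels). In this inventory /k, p, b, dʒ/ lack that property, so they are [-sonorant]; /m, n, l, j/ are [+sonorant].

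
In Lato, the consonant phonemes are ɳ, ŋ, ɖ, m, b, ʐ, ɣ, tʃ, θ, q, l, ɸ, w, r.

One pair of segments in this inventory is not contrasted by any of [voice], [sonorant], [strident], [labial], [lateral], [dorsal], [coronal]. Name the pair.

r, ɳ

Both /r/ and /ɳ/ are [+voice], [+sonorant], [−strident], [−labial], [−lateral], [−dorsal], [+coronal]. Since the list omits [nasal], [continuant] and [anterior] — which do distinguish the alveolar trill from the retroflex nasal — this pair collapses; all other pairs remain distinct.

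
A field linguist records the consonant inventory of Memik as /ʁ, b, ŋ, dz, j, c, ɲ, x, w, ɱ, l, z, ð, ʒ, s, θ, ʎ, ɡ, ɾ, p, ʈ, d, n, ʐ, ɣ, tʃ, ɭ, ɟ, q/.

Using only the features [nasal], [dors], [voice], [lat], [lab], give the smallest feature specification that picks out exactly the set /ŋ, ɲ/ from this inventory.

The class [+nasal], [+dorsal] has exactly /ŋ, ɲ/ as its extension in this inventory. No smaller conjunction from the listed features achieves this: [+dorsal] alone would also admit /ʁ, j, c, x, …/; [+nasal] alone would also admit /ɱ, n/; and checking the remaining single features turns up none with this extension.

[+nasal, +dors]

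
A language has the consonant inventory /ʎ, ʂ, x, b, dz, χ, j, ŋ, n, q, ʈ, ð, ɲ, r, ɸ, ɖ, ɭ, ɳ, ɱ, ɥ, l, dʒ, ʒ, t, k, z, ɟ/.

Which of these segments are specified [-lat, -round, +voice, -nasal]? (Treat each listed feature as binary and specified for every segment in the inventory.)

b, dz, j, ð, r, ɖ, dʒ, ʒ, z, ɟ

Eliminate segments failing any feature: /ʎ, ɭ, l/ are [+lateral]; /ʂ, x, χ, q, ʈ, ɸ, t, k/ are [-voice]; /ŋ, n, ɲ, ɳ, ɱ/ are [+nasal]; /ɥ/ is [+round]. The remaining /b, dz, j, ð, r, ɖ, dʒ, ʒ, z, ɟ/ satisfy [-lateral], [-round], [+voice], [-nasal].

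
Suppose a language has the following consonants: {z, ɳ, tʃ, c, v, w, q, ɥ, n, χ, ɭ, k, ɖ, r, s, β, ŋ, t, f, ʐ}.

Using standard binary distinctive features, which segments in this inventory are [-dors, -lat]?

z, ɳ, tʃ, v, n, ɖ, r, s, β, t, f, ʐ

Eliminate segments failing any feature: /c, w, q, ɥ, χ, k, ŋ/ are [+dorsal]; /ɭ/ is [+lateral]. The remaining /z, ɳ, tʃ, v, n, ɖ, r, s, β, t, f, ʐ/ satisfy [-dorsal], [-lateral].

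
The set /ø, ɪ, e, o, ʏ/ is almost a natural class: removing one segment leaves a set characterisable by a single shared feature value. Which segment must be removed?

The remaining segments after removing /o/ share [−back]; /o/ (mid back rounded tense vowel) is [+back]. For every other candidate removal, the leftover set fails to share any single feature value that the removed segment lacks.

o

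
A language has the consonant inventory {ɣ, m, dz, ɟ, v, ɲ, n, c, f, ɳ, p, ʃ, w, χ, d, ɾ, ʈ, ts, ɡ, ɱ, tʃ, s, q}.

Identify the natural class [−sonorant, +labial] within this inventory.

Eliminate segments failing any feature: /ɣ, dz, ɟ, c, ʃ, χ, d, ʈ, ts, ɡ, tʃ, s, q/ are [−labial]; /m, ɲ, n, ɳ, w, ɾ, ɱ/ are [+sonorant]. The remaining /v, f, p/ satisfy [−sonorant], [+labial].

v, f, p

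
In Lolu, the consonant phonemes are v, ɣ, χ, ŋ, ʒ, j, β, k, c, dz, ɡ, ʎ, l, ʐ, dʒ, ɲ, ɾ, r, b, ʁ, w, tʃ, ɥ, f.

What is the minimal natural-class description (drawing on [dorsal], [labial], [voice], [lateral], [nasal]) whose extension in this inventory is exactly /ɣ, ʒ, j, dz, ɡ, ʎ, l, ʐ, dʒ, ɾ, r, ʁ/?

Every target segment is [+voice], [-nasal], [-labial]; each remaining inventory member fails at least one of these. Each conjunct is needed — [-nasal, -labial] alone would also admit /χ, k, c, tʃ/; [+voice, -labial] alone would also admit /ŋ, ɲ/; [+voice, -nasal] alone would also admit /v, β, b, w, …/ — and no other combination of two listed features has exactly this extension, so three is the minimum.

[+voice, -nasal, -labial]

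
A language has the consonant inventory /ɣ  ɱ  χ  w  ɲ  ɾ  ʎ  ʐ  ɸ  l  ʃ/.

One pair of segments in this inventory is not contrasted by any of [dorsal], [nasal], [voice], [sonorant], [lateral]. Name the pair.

On the given features, /ʃ/ and /ɸ/ have an identical profile: [−dorsal], [−nasal], [−voice], [−sonorant], [−lateral]. No other two segments in the inventory coincide on all 5 features. (They do differ in [strident], [labial] and [coronal], which are not among the given features.)

ʃ, ɸ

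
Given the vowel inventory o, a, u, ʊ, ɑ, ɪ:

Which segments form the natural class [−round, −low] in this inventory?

Eliminate segments failing any feature: /o, u, ʊ/ are [+round]; /a, ɑ/ are [+low]. The remaining /ɪ/ satisfy [−round], [−low].

ɪ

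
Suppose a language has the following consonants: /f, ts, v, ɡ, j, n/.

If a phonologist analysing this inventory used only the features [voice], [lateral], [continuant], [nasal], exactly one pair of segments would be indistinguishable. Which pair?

v, j

/v/ (voiced labiodental fricative) and /j/ (palatal glide) are both [+voice], [−lateral], [+continuant], [−nasal], so none of the listed features separates them. (They do differ in [sonorant], [labial] and [dorsal], which are not among the given features.) Every other pair in the inventory differs on at least one listed feature.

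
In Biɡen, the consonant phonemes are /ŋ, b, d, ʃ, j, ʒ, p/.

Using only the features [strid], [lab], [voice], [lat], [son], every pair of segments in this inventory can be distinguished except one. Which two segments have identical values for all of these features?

j, ŋ

Both /j/ and /ŋ/ are [-strident], [-labial], [+voice], [-lateral], [+sonorant]. Since the list omits [nasal], [continuant] and [back] — which do distinguish the palatal glide from the velar nasal — this pair collapses; all other pairs remain distinct.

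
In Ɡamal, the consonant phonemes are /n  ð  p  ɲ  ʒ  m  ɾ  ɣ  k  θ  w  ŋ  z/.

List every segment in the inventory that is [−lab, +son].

n, ɲ, ɾ, ŋ

Checking each segment against [−labial], [+sonorant]: /n/ (alveolar nasal), /ɲ/ (palatal nasal), /ɾ/ (alveolar tap), /ŋ/ (velar nasal) satisfy every feature; every other segment in the inventory fails at least one.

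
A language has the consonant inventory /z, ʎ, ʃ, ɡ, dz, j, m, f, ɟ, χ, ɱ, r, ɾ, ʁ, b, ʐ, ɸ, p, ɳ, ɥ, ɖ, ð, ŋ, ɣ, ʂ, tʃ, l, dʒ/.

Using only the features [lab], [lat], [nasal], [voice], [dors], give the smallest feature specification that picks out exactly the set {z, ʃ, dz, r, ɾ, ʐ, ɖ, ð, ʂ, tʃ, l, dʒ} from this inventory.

[−nasal, −lab, −dors]

/z, ʃ, dz, r, ɾ, ʐ, ɖ, ð, ʂ, tʃ, l, dʒ/ are all [−nasal], [−labial], [−dorsal], and no other segment in the inventory matches all three values. Dropping any one of them over-generates: [−labial, −dorsal] alone would also admit /ɳ/; [−nasal, −dorsal] alone would also admit /f, b, ɸ, p/; [−nasal, −labial] alone would also admit /ʎ, ɡ, j, ɟ, …/. No other combination of two listed features picks out exactly this set either, so fewer than three features will not do.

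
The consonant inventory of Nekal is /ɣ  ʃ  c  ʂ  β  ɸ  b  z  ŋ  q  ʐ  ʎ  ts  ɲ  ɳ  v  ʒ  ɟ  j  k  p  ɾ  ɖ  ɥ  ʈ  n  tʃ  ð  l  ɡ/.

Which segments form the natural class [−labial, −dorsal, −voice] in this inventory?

ʃ, ʂ, ts, ʈ, tʃ

The [−labial] segments are /ɣ, ʃ, c, ʂ, z, ŋ, q, ʐ, ʎ, ts, ɲ, ɳ, ʒ, ɟ, j, k, ɾ, ɖ, ʈ, n, tʃ, ð, l, ɡ/.
Among these, [−dorsal] gives /ʃ, ʂ, z, ʐ, ts, ɳ, ʒ, ɾ, ɖ, ʈ, n, tʃ, ð, l/.
Intersecting with [−voice] leaves /ʃ, ʂ, ts, ʈ, tʃ/.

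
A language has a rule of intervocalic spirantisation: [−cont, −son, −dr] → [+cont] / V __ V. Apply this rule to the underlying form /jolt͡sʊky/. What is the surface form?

The only segment in the rule's environment that also matches [−cont, −son, −dr] is /k/. Applying [+continuant] turns the voiceless velar stop into /x/ (voiceless velar fricative), giving [jolt͡sʊxy].

[jolt͡sʊxy]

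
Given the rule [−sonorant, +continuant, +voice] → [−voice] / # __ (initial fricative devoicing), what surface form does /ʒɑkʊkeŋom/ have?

The only segment in the rule's environment that also matches [−sonorant, +continuant, +voice] is /ʒ/. Applying [−voice] turns the voiced postalveolar fricative into /ʃ/ (voiceless postalveolar fricative), giving [ʃɑkʊkeŋom].

[ʃɑkʊkeŋom]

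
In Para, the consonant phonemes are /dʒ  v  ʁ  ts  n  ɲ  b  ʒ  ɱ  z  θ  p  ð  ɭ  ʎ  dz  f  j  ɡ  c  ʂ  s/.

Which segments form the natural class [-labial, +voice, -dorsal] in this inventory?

Checking each segment against [-labial], [+voice], [-dorsal]: /dʒ/ (voiced postalveolar affricate), /n/ (alveolar nasal), /ʒ/ (voiced postalveolar fricative), /z/ (voiced alveolar fricative), /ð/ (voiced dental fricative), /ɭ/ (retroflex lateral approximant), among others, satisfy every feature; every other segment in the inventory fails at least one.

dʒ, n, ʒ, z, ð, ɭ, dz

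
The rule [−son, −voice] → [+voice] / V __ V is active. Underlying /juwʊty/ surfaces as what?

[juwʊdy]

/t/ satisfies [−son, −voice] and sits in V __ V. The [+voice] counterpart of the voiceless alveolar stop is /d/. Other segments in /juwʊty/ either fail the structural description or are not in the environment, so the surface form is [juwʊdy].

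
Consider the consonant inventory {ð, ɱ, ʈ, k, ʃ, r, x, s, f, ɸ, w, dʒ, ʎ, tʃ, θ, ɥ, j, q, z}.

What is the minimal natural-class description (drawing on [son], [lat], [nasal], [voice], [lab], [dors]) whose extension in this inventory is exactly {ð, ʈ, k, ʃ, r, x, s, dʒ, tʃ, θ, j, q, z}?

[−lat, −lab]

/ð, ʈ, k, ʃ, r, x, s, dʒ, tʃ, θ, j, q, z/ are all [−lateral], [−labial], and no other segment in the inventory matches both values. Dropping any one of them over-generates: [−labial] alone would also admit /ʎ/; [−lateral] alone would also admit /ɱ, f, ɸ, w, …/. No other single listed feature picks out exactly this set either, so fewer than two features will not do.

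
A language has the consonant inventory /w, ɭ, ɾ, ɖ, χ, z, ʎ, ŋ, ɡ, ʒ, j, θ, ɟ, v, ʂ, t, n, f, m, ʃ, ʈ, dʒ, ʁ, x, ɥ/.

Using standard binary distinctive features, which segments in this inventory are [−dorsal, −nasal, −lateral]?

ɾ, ɖ, z, ʒ, θ, v, ʂ, t, f, ʃ, ʈ, dʒ

Eliminate segments failing any feature: /w, χ, ʎ, ŋ, ɡ, j, ɟ, ʁ, x, ɥ/ are [+dorsal]; /ɭ/ is [+lateral]; /n, m/ are [+nasal]. The remaining /ɾ, ɖ, z, ʒ, θ, v, ʂ, t, f, ʃ, ʈ, dʒ/ satisfy [−dorsal], [−nasal], [−lateral].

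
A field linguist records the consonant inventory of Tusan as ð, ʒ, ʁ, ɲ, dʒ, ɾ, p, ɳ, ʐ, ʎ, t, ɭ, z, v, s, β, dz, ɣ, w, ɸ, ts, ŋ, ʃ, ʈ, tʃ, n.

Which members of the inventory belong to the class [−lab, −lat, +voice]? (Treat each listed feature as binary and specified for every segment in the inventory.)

ð, ʒ, ʁ, ɲ, dʒ, ɾ, ɳ, ʐ, z, dz, ɣ, ŋ, n

Checking each segment against [−labial], [−lateral], [+voice]: /ð/ (voiced dental fricative), /ʒ/ (voiced postalveolar fricative), /ʁ/ (voiced uvular fricative), /ɲ/ (palatal nasal), /dʒ/ (voiced postalveolar affricate), /ɾ/ (alveolar tap), among others, satisfy every feature; every other segment in the inventory fails at least one.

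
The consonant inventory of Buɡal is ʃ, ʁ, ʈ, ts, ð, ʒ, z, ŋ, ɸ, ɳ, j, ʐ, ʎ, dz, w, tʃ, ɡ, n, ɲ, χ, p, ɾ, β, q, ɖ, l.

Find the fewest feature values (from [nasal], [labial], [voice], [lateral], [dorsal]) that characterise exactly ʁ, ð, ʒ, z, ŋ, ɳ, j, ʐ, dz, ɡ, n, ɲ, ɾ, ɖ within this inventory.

The class [+voice], [-lateral], [-labial] has exactly /ʁ, ð, ʒ, z, ŋ, ɳ, j, ʐ, dz, ɡ, n, ɲ, ɾ, ɖ/ as its extension in this inventory. No smaller conjunction from the listed features achieves this: [-lateral, -labial] alone would also admit /ʃ, ʈ, ts, tʃ, …/; [+voice, -labial] alone would also admit /ʎ, l/; [+voice, -lateral] alone would also admit /w, β/; and checking the remaining two-feature bundles turns up none with this extension.

[+voice, -lateral, -labial]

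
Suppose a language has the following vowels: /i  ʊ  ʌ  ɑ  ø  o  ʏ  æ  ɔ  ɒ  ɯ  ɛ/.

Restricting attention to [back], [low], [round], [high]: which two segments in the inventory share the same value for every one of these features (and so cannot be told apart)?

o, ɔ

Both /o/ and /ɔ/ are [+back], [−low], [+round], [−high]. Since the list omits [tense] — which does distinguish the mid back rounded tense vowel from the mid back rounded lax vowel — this pair collapses; all other pairs remain distinct.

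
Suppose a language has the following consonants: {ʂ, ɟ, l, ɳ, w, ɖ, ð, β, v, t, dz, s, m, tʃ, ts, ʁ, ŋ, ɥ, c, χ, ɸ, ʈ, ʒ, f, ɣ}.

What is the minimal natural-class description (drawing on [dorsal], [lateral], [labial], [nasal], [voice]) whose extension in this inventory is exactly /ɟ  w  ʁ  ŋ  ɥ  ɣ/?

The class [+voice], [+dorsal] has exactly /ɟ, w, ʁ, ŋ, ɥ, ɣ/ as its extension in this inventory. No smaller conjunction from the listed features achieves this: [+dorsal] alone would also admit /c, χ/; [+voice] alone would also admit /l, ɳ, ɖ, ð, …/; and checking the remaining single features turns up none with this extension.

[+voice, +dorsal]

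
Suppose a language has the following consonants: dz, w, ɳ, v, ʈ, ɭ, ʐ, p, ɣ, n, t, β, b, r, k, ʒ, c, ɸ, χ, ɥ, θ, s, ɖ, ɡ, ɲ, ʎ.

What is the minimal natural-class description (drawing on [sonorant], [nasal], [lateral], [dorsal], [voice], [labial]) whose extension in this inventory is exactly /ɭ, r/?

[+sonorant, -nasal, -dorsal]

/ɭ, r/ are all [+sonorant], [-nasal], [-dorsal], and no other segment in the inventory matches all three values. Dropping any one of them over-generates: [-nasal, -dorsal] alone would also admit /dz, v, ʈ, ʐ, …/; [+sonorant, -dorsal] alone would also admit /ɳ, n/; [+sonorant, -nasal] alone would also admit /w, ɥ, ʎ/. No other combination of two listed features picks out exactly this set either, so fewer than three features will not do.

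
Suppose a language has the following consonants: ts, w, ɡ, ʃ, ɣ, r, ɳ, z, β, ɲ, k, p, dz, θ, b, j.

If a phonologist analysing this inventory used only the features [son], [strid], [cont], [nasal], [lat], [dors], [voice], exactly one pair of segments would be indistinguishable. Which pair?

Both /w/ and /j/ are [+sonorant], [−strident], [+continuant], [−nasal], [−lateral], [+dorsal], [+voice]. Since the list omits [labial], [round] and [back] — which do distinguish the labial-velar glide from the palatal glide — this pair collapses; all other pairs remain distinct.

w, j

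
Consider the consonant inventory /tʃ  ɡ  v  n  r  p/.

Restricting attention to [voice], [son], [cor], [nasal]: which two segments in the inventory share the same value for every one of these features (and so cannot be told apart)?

On the given features, /ɡ/ and /v/ have an identical profile: [+voice], [-sonorant], [-coronal], [-nasal]. No other two segments in the inventory coincide on all 4 features. (They do differ in [continuant], [labial] and [dorsal], which are not among the given features.)

ɡ, v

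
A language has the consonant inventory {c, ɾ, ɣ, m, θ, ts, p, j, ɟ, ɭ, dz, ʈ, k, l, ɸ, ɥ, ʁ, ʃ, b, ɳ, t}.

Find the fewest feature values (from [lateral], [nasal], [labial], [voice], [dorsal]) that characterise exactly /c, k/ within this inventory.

The class [−voice], [+dorsal] has exactly /c, k/ as its extension in this inventory. No smaller conjunction from the listed features achieves this: [+dorsal] alone would also admit /ɣ, j, ɟ, ɥ, …/; [−voice] alone would also admit /θ, ts, p, ʈ, …/; and checking the remaining single features turns up none with this extension.

[−voice, +dorsal]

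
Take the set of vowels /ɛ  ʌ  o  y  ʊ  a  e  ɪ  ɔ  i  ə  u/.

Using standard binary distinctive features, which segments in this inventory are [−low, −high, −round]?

The [−low] segments are /ɛ, ʌ, o, y, ʊ, e, ɪ, ɔ, i, ə, u/.
Then [−high] gives /ɛ, ʌ, o, e, ɔ, ə/.
Among these, [−round] leaves /ɛ, ʌ, e, ə/.

ɛ, ʌ, e, ə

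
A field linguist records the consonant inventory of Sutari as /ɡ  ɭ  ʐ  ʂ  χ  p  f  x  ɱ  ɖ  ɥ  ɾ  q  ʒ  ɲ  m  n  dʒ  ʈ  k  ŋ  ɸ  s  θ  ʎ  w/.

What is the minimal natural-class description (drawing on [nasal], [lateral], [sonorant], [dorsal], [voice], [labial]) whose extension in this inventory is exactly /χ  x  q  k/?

[-voice, +dorsal]

/χ, x, q, k/ are all [-voice], [+dorsal], and no other segment in the inventory matches both values. Dropping any one of them over-generates: [+dorsal] alone would also admit /ɡ, ɥ, ɲ, ŋ, …/; [-voice] alone would also admit /ʂ, p, f, ʈ, …/. No other single listed feature picks out exactly this set either, so fewer than two features will not do.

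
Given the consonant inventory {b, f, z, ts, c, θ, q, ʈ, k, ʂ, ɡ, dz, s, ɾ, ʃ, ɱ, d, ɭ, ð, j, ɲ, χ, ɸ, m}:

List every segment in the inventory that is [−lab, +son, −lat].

Checking each segment against [−labial], [+sonorant], [−lateral]: /ɾ/ (alveolar tap), /j/ (palatal glide), /ɲ/ (palatal nasal) satisfy every feature; every other segment in the inventory fails at least one.

ɾ, j, ɲ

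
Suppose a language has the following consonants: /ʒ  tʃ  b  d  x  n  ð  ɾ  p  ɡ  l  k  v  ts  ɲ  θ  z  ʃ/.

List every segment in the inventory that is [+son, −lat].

n, ɾ, ɲ

First, the [+sonorant] segments are /n, ɾ, l, ɲ/.
Intersecting with [−lateral] leaves /n, ɾ, ɲ/.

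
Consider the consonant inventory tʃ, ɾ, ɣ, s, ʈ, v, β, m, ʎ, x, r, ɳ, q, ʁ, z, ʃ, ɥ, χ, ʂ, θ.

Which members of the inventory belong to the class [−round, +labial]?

Checking each segment against [−round], [+labial]: /v/ (voiced labiodental fricative), /β/ (voiced bilabial fricative), /m/ (bilabial nasal) satisfy every feature; every other segment in the inventory fails at least one.

v, β, m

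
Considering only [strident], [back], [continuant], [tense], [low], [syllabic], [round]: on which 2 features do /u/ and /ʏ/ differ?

/u/ is the high back rounded tense vowel and /ʏ/ is the high front rounded lax vowel. Both are [-strident], [+continuant], [-low], [+syllabic], [+round]. /u/ is [+back] while /ʏ/ is [-back]; /u/ is [+tense] while /ʏ/ is [-tense], so the distinguishing features are [back], [tense].

[back], [tense]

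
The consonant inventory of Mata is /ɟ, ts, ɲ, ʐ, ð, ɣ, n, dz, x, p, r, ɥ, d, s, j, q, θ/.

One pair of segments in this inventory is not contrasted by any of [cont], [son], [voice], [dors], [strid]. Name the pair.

j, ɥ

Both /j/ and /ɥ/ are [+continuant], [+sonorant], [+voice], [+dorsal], [−strident]. Since the list omits [labial] and [round] — which do distinguish the palatal glide from the labial-palatal glide — this pair collapses; all other pairs remain distinct.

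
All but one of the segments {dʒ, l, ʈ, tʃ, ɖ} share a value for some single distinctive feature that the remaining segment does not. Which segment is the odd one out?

The remaining segments after removing /l/ share [−anterior]; /l/ (alveolar lateral approximant) is [+anterior]. For every other candidate removal, the leftover set fails to share any single feature value that the removed segment lacks.

l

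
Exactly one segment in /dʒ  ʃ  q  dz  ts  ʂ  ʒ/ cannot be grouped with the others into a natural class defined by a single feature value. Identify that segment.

q

[strident] (equivalently [coronal], [dorsal]) groups all but one: /ʃ, ts, ʒ, ʂ, dz, dʒ/ share [+strident] while /q/ (voiceless uvular stop) alone is [−strident]. Removing any other segment would not leave a single-feature class that excludes it.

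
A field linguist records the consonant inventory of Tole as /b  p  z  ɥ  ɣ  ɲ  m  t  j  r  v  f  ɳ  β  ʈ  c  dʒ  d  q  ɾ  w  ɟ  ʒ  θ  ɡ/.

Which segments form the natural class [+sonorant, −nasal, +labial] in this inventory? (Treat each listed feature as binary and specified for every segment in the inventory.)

Checking each segment against [+sonorant], [−nasal], [+labial]: /ɥ/ (labial-palatal glide), /w/ (labial-velar glide) satisfy every feature; every other segment in the inventory fails at least one.

ɥ, w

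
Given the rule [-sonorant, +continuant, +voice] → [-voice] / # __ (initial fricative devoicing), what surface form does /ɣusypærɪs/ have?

/ɣ/ satisfies [-sonorant, +continuant, +voice] and sits in # __. The [-voice] counterpart of the voiced velar fricative is /x/. Other segments in /ɣusypærɪs/ either fail the structural description or are not in the environment, so the surface form is [xusypærɪs].

[xusypærɪs]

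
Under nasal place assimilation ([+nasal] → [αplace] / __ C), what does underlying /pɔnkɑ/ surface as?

[pɔŋkɑ]

The only nasal preceding a consonant is /n/ before /k/. /k/ is [+dorsal], so /n/ → /ŋ/, giving [pɔŋkɑ].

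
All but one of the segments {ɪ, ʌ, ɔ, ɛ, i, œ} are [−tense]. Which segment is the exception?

Every segment except /i/ is [−tense]. /i/ (high front unrounded tense vowel) is [+tense], so it is the exception.

i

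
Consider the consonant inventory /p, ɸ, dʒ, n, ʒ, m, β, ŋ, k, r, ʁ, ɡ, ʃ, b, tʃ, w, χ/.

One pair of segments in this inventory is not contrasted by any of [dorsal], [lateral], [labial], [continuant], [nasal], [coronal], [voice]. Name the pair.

ʒ, r

Both /ʒ/ and /r/ are [-dorsal], [-lateral], [-labial], [+continuant], [-nasal], [+coronal], [+voice]. Since the list omits [sonorant], [strident] and [anterior] — which do distinguish the voiced postalveolar fricative from the alveolar trill — this pair collapses; all other pairs remain distinct.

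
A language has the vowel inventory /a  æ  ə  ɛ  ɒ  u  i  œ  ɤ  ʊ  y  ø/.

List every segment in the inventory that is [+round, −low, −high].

Eliminate segments failing any feature: /a, æ, ə, ɛ, i, ɤ/ are [−round]; /ɒ/ is [+low]; /u, ʊ, y/ are [+high]. The remaining /œ, ø/ satisfy [+round], [−low], [−high].

œ, ø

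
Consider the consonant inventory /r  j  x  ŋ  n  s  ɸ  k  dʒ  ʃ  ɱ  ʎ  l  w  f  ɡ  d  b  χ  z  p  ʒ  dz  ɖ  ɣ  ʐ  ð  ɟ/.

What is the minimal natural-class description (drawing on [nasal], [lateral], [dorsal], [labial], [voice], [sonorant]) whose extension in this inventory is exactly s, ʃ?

[−voice, −labial, −dorsal]

/s, ʃ/ are all [−voice], [−labial], [−dorsal], and no other segment in the inventory matches all three values. Dropping any one of them over-generates: [−labial, −dorsal] alone would also admit /r, n, dʒ, l, …/; [−voice, −dorsal] alone would also admit /ɸ, f, p/; [−voice, −labial] alone would also admit /x, k, χ/. No other combination of two listed features picks out exactly this set either, so fewer than three features will not do.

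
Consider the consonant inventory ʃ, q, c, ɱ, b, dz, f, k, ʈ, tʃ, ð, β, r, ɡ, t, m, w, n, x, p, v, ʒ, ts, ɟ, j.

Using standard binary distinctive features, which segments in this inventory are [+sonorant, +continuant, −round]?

The [+sonorant] segments are /ɱ, r, m, w, n, j/.
Of those, [+continuant] gives /r, w, j/.
Of those, [−round] leaves /r, j/.

r, j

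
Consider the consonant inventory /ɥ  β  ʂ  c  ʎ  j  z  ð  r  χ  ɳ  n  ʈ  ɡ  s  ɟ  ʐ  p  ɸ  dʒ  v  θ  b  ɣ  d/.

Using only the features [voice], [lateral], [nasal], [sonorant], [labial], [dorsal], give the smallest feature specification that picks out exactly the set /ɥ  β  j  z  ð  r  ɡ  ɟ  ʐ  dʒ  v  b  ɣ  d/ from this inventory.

/ɥ, β, j, z, ð, r, ɡ, ɟ, ʐ, dʒ, v, b, ɣ, d/ are all [+voice], [-nasal], [-lateral], and no other segment in the inventory matches all three values. Dropping any one of them over-generates: [-nasal, -lateral] alone would also admit /ʂ, c, χ, ʈ, …/; [+voice, -lateral] alone would also admit /ɳ, n/; [+voice, -nasal] alone would also admit /ʎ/. No other combination of two listed features picks out exactly this set either, so fewer than three features will not do.

[+voice, -nasal, -lateral]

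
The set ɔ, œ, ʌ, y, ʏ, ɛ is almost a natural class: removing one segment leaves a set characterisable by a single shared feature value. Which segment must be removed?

y

[tense] groups all but one: /œ, ʌ, ɔ, ɛ, ʏ/ share [−tense] while /y/ (high front rounded tense vowel) alone is [+tense]. Removing any other segment would not leave a single-feature class that excludes it.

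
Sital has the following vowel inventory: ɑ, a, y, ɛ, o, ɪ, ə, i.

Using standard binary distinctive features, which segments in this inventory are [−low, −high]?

Checking each segment against [−low], [−high]: /ɛ/ (mid front unrounded lax vowel), /o/ (mid back rounded tense vowel), /ə/ (mid central vowel (schwa)) satisfy every feature; every other segment in the inventory fails at least one.

ɛ, o, ə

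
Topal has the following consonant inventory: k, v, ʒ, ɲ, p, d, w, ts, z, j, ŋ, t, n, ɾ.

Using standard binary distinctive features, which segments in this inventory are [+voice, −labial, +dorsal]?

Checking each segment against [+voice], [−labial], [+dorsal]: /ɲ/ (palatal nasal), /j/ (palatal glide), /ŋ/ (velar nasal) satisfy every feature; every other segment in the inventory fails at least one.

ɲ, j, ŋ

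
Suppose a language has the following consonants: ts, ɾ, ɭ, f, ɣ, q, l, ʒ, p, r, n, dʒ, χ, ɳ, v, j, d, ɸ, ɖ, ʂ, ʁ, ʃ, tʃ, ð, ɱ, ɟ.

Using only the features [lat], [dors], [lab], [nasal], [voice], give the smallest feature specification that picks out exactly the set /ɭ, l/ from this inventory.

[+lat]

The target set is precisely the extension of [+lateral] in this inventory.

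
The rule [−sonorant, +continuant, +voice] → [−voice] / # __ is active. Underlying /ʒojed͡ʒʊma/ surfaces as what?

Only the initial segment /ʒ/ is both word-initial and matches the structural description. It is a voiced postalveolar fricative, so [−sonorant, +continuant, +voice] holds; changing it to [−voice] with all other features held fixed yields /ʃ/ (voiceless postalveolar fricative). No other segment meets both the structural description and the environment, so the output is [ʃojed͡ʒʊma].

[ʃojed͡ʒʊma]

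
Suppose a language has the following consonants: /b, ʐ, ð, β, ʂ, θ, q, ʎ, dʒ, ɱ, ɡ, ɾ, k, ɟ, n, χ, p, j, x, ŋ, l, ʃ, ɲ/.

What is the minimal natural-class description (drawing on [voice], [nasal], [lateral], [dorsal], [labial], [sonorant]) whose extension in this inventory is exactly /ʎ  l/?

/ʎ, l/ are exactly the [+lateral] segments in the inventory, so a single feature suffices.

[+lateral]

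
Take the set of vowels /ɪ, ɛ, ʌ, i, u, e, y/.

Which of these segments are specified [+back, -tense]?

Eliminate segments failing any feature: /ɪ, ɛ, i, e, y/ are [-back]; /u/ is [+tense]. The remaining /ʌ/ satisfy [+back], [-tense].

ʌ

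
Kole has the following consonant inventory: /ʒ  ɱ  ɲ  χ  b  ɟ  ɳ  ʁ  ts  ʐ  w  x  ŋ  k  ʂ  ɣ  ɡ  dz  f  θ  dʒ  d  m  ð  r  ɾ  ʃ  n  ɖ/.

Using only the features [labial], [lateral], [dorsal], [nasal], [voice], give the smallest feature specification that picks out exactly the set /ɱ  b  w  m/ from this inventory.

[+voice, +labial]

The class [+voice], [+labial] has exactly /ɱ, b, w, m/ as its extension in this inventory. No smaller conjunction from the listed features achieves this: [+labial] alone would also admit /f/; [+voice] alone would also admit /ʒ, ɲ, ɟ, ɳ, …/; and checking the remaining single features turns up none with this extension.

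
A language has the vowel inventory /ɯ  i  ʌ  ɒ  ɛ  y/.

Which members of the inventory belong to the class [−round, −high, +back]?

ʌ

Checking each segment against [−round], [−high], [+back]: /ʌ/ (mid back unrounded lax vowel) satisfies every feature; every other segment in the inventory fails at least one.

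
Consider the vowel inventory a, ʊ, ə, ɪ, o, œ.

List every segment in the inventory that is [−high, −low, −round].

ə

Eliminate segments failing any feature: /a/ is [+low]; /ʊ, ɪ/ are [+high]; /o, œ/ are [+round]. The remaining /ə/ satisfy [−high], [−low], [−round].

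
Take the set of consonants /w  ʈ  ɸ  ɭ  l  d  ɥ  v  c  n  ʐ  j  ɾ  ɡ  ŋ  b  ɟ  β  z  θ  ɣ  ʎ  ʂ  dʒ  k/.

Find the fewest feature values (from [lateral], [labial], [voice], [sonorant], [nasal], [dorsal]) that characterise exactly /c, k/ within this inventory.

[-voice, +dorsal]

The class [-voice], [+dorsal] has exactly /c, k/ as its extension in this inventory. No smaller conjunction from the listed features achieves this: [+dorsal] alone would also admit /w, ɥ, j, ɡ, …/; [-voice] alone would also admit /ʈ, ɸ, θ, ʂ/; and checking the remaining single features turns up none with this extension.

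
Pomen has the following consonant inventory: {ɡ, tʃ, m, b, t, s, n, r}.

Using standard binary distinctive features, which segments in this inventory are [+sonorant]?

m, n, r

The feature [sonorant] marks segments produced without turbulent airflow (nasals, liquids, glides, vowels). In this inventory /m, n, r/ have that property, so they are [+sonorant]; /ɡ, tʃ, b, t, s/ are [-sonorant].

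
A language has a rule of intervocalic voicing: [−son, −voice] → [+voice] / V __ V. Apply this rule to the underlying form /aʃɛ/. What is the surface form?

[aʒɛ]

The only segment in the rule's environment that also matches [−son, −voice] is /ʃ/. Applying [+voice] turns the voiceless postalveolar fricative into /ʒ/ (voiced postalveolar fricative), giving [aʒɛ].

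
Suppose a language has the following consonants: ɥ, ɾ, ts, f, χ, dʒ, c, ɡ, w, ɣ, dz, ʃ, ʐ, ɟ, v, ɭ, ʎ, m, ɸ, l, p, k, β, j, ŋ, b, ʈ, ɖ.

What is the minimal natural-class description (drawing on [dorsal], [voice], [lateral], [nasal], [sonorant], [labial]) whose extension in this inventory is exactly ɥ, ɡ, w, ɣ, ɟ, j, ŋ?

Every target segment is [+voice], [−lateral], [+dorsal]; each remaining inventory member fails at least one of these. Each conjunct is needed — [−lateral, +dorsal] alone would also admit /χ, c, k/; [+voice, +dorsal] alone would also admit /ʎ/; [+voice, −lateral] alone would also admit /ɾ, dʒ, dz, ʐ, …/ — and no other combination of two listed features has exactly this extension, so three is the minimum.

[+voice, −lateral, +dorsal]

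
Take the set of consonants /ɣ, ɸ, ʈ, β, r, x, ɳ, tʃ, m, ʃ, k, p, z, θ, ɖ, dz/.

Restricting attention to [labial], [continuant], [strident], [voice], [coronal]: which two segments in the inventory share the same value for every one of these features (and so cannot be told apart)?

On the given features, /ɳ/ and /ɖ/ have an identical profile: [−labial], [−continuant], [−strident], [+voice], [+coronal]. No other two segments in the inventory coincide on all 5 features. (They do differ in [sonorant] and [nasal], which are not among the given features.)

ɳ, ɖ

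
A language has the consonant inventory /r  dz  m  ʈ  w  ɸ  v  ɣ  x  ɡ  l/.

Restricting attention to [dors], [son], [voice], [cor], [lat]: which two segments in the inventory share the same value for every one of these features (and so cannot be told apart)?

/ɣ/ (voiced velar fricative) and /ɡ/ (voiced velar stop) are both [+dorsal], [−sonorant], [+voice], [−coronal], [−lateral], so none of the listed features separates them. (They do differ in [continuant], which is not among the given features.) Every other pair in the inventory differs on at least one listed feature.

ɣ, ɡ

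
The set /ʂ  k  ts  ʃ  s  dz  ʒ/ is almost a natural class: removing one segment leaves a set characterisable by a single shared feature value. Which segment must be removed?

k

[strident] (equivalently [coronal], [dorsal]) groups all but one: /ʂ, ʃ, s, dz, ʒ, ts/ share [+strident] while /k/ (voiceless velar stop) alone is [−strident]. Removing any other segment would not leave a single-feature class that excludes it.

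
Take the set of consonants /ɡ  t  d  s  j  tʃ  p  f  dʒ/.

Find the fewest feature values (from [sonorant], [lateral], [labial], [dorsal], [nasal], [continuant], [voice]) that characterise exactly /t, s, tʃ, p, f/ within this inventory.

[−voice]

The target set is precisely the extension of [−voice] in this inventory.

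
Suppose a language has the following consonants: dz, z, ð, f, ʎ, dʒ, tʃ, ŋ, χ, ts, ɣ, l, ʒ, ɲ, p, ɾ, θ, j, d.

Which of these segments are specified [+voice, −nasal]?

dz, z, ð, ʎ, dʒ, ɣ, l, ʒ, ɾ, j, d

The [+voice] segments are /dz, z, ð, ʎ, dʒ, ŋ, ɣ, l, ʒ, ɲ, ɾ, j, d/.
Intersecting with [−nasal] leaves /dz, z, ð, ʎ, dʒ, ɣ, l, ʒ, ɾ, j, d/.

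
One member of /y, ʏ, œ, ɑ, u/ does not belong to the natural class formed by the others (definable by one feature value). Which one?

ɑ

The remaining segments after removing /ɑ/ share [+round]; /ɑ/ (low back unrounded vowel) is [−round]. For every other candidate removal, the leftover set fails to share any single feature value that the removed segment lacks.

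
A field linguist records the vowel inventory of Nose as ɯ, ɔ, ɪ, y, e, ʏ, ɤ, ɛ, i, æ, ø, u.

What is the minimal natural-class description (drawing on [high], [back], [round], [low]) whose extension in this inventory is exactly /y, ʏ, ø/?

[−back, +round]

The class [−back], [+round] has exactly /y, ʏ, ø/ as its extension in this inventory. No smaller conjunction from the listed features achieves this: [+round] alone would also admit /ɔ, u/; [−back] alone would also admit /ɪ, e, ɛ, i, …/; and checking the remaining single features turns up none with this extension.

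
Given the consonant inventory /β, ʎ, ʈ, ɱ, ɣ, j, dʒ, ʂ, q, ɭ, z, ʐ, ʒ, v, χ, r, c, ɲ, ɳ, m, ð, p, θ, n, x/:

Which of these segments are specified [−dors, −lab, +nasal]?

ɳ, n

Checking each segment against [−dorsal], [−labial], [+nasal]: /ɳ/ (retroflex nasal), /n/ (alveolar nasal) satisfy every feature; every other segment in the inventory fails at least one.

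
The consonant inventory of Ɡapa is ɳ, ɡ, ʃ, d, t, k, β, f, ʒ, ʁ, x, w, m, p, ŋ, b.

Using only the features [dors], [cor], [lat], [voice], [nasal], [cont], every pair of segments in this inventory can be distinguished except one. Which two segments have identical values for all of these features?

w, ʁ

/w/ (labial-velar glide) and /ʁ/ (voiced uvular fricative) are both [+dorsal], [−coronal], [−lateral], [+voice], [−nasal], [+continuant], so none of the listed features separates them. (They do differ in [labial], [round] and [high], which are not among the given features.) Every other pair in the inventory differs on at least one listed feature.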